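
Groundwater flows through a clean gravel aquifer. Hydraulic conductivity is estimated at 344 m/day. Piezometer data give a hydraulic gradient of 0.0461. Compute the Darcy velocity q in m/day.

Hydraulic gradient i = 0.0461.
Specific discharge q = K · i = 344.0 × 0.04610 = 15.86 m/day.

15.9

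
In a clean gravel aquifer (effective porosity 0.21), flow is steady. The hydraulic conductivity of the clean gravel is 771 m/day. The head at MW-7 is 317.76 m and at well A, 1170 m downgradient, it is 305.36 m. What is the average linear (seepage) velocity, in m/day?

38.9

Hydraulic gradient i = (317.76 − 305.36) / 1170 = 12.4 / 1170 = 0.01060.
Darcy flux q = K · i = 771.0 × 0.01060 = 8.171 m/day.
Seepage velocity v = q / n_e = 8.171 / 0.21 = 38.91 m/day.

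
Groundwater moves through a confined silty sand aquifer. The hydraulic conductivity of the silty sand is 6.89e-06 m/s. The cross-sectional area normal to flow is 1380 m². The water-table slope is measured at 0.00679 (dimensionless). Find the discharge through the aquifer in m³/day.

5.58

Convert K: 6.89e-06 m/s × 86400 = 0.5953 m/day.
Hydraulic gradient i = 0.00679.
Darcy's law: Q = K · A · i = 0.5953 × 1380 × 0.006790 = 5.578 m³/day.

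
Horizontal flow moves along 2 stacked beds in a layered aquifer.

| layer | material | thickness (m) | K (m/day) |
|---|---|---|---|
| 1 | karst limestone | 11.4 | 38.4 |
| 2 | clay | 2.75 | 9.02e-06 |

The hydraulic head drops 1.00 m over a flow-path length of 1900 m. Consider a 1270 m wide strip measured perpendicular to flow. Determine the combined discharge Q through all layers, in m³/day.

293

Flow is parallel to layering, so each bed carries its own Darcy discharge and the transmissivities add.
Σ(K_i·b_i) = 38.4×11.4 + 9.02e-06×2.75 = 437.8 m²/day.
Hydraulic gradient i = Δh / L = 1.00 / 1900 = 0.0005263.
Q = Σ(K_i·b_i) · W · i = 437.8 × 1270 × 0.0005263 = 292.6 m³/day.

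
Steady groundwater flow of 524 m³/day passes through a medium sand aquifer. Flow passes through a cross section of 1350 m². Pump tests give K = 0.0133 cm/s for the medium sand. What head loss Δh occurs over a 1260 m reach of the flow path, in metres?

Convert K: 0.0133 cm/s × 864 = 11.49 m/day.
From Q = K·A·i, i = Q / (K·A) = 524 / (11.49 × 1350) = 0.03378.
Head loss Δh = i · L = 0.03378 × 1260 = 42.56 m.

42.6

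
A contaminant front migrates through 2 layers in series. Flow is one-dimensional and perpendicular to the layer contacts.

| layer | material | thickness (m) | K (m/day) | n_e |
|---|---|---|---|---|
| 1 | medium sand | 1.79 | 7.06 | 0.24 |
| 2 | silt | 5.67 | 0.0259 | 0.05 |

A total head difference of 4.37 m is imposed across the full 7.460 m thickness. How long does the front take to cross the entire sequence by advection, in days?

35.8

With flow normal to the layers, continuity requires the same specific discharge q through every layer.
Σ(b_i/K_i) = 1.79/7.06 + 5.67/0.0259 = 219.2 d.
q = Δh / Σ(b_i/K_i) = 4.37 / 219.2 = 0.01994 m/day.
In each layer the seepage velocity is v_i = q/n_i, so the layer transit time is t_i = b_i·n_i / q:
  layer 1 (medium sand): t_1 = 1.79 × 0.24 / 0.01994 = 21.55 d
  layer 2 (silt): t_2 = 5.67 × 0.05 / 0.01994 = 14.22 d
Total t = Σ t_i = 35.76 days.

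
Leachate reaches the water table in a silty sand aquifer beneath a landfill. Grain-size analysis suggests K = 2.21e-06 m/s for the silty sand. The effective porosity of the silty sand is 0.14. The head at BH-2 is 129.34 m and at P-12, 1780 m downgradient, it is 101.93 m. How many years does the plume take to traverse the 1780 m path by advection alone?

232

Convert K: 2.21e-06 m/s × 86400 = 0.1909 m/day.
Hydraulic gradient i = (129.34 − 101.93) / 1780 = 27.41 / 1780 = 0.01540.
Darcy flux q = K · i = 0.1909 × 0.01540 = 0.002940 m/day.
Seepage velocity v = q / n_e = 0.002940 / 0.14 = 0.02100 m/day.
Travel time t = L / v = 1780 / 0.02100 = 84753 days = 232.0 years.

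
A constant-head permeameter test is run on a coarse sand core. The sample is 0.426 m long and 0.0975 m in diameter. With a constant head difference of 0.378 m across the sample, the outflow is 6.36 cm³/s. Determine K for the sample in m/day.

Cross-sectional area A = π·(d/2)² = π × (0.0975/2)² = 0.007466 m².
Convert discharge: 6.36 cm³/s = 6.360e-06 m³/s.
Darcy's law rearranged: K = Q·L / (A·Δh) = 6.360e-06 × 0.426 / (0.007466 × 0.378) = 0.0009600 m/s = 82.94 m/day.

82.9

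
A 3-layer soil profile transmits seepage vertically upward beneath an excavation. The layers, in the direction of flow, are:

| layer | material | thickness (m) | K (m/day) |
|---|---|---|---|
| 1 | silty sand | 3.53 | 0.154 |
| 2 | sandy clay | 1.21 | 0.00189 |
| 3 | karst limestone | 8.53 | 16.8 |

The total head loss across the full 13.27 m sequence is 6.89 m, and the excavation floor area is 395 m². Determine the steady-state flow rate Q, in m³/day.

Flow is perpendicular to layering, so the layers act in series and the equivalent K is the thickness-weighted harmonic mean.
Total thickness L = 3.53 + 1.21 + 8.53 = 13.27 m.
Σ(b_i/K_i) = 3.53/0.154 + 1.21/0.00189 + 8.53/16.8 = 663.6 d.
K_eq = L / Σ(b_i/K_i) = 13.27 / 663.6 = 0.02000 m/day.
Q = K_eq · A · (Δh/L) = 0.02000 × 395 × (6.89/13.27) = 4.101 m³/day.

4.10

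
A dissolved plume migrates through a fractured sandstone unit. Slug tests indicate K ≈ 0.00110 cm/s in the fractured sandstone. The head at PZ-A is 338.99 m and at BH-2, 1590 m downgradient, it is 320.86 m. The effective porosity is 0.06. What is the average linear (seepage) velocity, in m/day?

0.181

Convert K: 0.00110 cm/s × 864 = 0.9504 m/day.
Hydraulic gradient i = (338.99 − 320.86) / 1590 = 18.13 / 1590 = 0.01140.
Darcy flux q = K · i = 0.9504 × 0.01140 = 0.01084 m/day.
Seepage velocity v = q / n_e = 0.01084 / 0.06 = 0.1806 m/day.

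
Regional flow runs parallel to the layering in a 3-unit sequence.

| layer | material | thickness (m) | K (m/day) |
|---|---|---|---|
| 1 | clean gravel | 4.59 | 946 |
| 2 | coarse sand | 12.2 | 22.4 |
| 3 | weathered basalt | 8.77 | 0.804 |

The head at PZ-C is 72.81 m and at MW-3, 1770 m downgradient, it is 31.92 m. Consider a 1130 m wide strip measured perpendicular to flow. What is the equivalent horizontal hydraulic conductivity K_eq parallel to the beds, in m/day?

181

Flow is parallel to layering, so each bed carries its own Darcy discharge and the transmissivities add.
Σ(K_i·b_i) = 946×4.59 + 22.4×12.2 + 0.804×8.77 = 4622 m²/day.
Total thickness b = 25.56 m, so K_eq = Σ(K_i·b_i)/b = 180.8 m/day.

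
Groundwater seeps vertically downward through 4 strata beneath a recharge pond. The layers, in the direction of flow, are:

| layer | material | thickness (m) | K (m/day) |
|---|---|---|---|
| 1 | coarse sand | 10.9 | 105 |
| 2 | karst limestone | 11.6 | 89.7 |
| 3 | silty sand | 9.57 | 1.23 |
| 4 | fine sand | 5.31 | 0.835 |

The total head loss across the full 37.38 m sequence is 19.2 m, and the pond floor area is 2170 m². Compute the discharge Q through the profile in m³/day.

2900

Flow is perpendicular to layering, so the layers act in series and the equivalent K is the thickness-weighted harmonic mean.
Total thickness L = 10.9 + 11.6 + 9.57 + 5.31 = 37.38 m.
Σ(b_i/K_i) = 10.9/105 + 11.6/89.7 + 9.57/1.23 + 5.31/0.835 = 14.37 d.
K_eq = L / Σ(b_i/K_i) = 37.38 / 14.37 = 2.601 m/day.
Q = K_eq · A · (Δh/L) = 2.601 × 2170 × (19.2/37.38) = 2899 m³/day.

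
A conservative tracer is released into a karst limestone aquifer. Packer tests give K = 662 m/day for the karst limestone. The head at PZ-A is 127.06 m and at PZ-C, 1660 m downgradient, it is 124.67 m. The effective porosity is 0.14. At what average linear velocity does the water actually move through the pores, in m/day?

6.81

Hydraulic gradient i = (127.06 − 124.67) / 1660 = 2.39 / 1660 = 0.001440.
Darcy flux q = K · i = 662.0 × 0.001440 = 0.9531 m/day.
Seepage velocity v = q / n_e = 0.9531 / 0.14 = 6.808 m/day.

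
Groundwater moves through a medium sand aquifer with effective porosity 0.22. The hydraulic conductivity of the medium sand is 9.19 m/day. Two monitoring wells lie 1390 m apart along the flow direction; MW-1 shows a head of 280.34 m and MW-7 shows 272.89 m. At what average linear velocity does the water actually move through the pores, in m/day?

Hydraulic gradient i = (280.34 − 272.89) / 1390 = 7.45 / 1390 = 0.005360.
Darcy flux q = K · i = 9.190 × 0.005360 = 0.04926 m/day.
Seepage velocity v = q / n_e = 0.04926 / 0.22 = 0.2239 m/day.

0.224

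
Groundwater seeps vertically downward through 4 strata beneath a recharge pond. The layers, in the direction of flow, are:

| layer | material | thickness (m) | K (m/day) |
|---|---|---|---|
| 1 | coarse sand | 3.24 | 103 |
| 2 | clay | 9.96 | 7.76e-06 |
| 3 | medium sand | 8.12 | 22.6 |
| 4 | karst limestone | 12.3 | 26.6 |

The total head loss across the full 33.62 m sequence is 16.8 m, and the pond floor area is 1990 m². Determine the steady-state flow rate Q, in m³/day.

0.0260

Flow is perpendicular to layering, so the layers act in series and the equivalent K is the thickness-weighted harmonic mean.
Total thickness L = 3.24 + 9.96 + 8.12 + 12.3 = 33.62 m.
Σ(b_i/K_i) = 3.24/103 + 9.96/7.76e-06 + 8.12/22.6 + 12.3/26.6 = 1.284e+06 d.
K_eq = L / Σ(b_i/K_i) = 33.62 / 1.284e+06 = 2.619e-05 m/day.
Q = K_eq · A · (Δh/L) = 2.619e-05 × 1990 × (16.8/33.62) = 0.02605 m³/day.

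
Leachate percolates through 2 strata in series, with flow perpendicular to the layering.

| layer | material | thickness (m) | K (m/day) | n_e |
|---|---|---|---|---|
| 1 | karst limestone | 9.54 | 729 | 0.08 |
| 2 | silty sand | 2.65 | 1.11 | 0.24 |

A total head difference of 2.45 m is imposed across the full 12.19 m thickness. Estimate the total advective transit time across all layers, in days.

1.37

With flow normal to the layers, continuity requires the same specific discharge q through every layer.
Σ(b_i/K_i) = 9.54/729 + 2.65/1.11 = 2.400 d.
q = Δh / Σ(b_i/K_i) = 2.45 / 2.400 = 1.021 m/day.
In each layer the seepage velocity is v_i = q/n_i, so the layer transit time is t_i = b_i·n_i / q:
  layer 1 (karst limestone): t_1 = 9.54 × 0.08 / 1.021 = 0.7478 d
  layer 2 (silty sand): t_2 = 2.65 × 0.24 / 1.021 = 0.6231 d
Total t = Σ t_i = 1.371 days.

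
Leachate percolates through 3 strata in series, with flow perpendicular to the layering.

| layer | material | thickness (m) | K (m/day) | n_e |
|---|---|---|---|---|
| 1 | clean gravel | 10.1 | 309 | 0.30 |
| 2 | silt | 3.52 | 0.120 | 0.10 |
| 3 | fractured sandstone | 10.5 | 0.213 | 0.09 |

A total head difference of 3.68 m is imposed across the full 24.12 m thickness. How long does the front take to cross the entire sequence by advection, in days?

92.5

With flow normal to the layers, continuity requires the same specific discharge q through every layer.
Σ(b_i/K_i) = 10.1/309 + 3.52/0.120 + 10.5/0.213 = 78.66 d.
q = Δh / Σ(b_i/K_i) = 3.68 / 78.66 = 0.04678 m/day.
In each layer the seepage velocity is v_i = q/n_i, so the layer transit time is t_i = b_i·n_i / q:
  layer 1 (clean gravel): t_1 = 10.1 × 0.30 / 0.04678 = 64.77 d
  layer 2 (silt): t_2 = 3.52 × 0.10 / 0.04678 = 7.524 d
  layer 3 (fractured sandstone): t_3 = 10.5 × 0.09 / 0.04678 = 20.20 d
Total t = Σ t_i = 92.49 days.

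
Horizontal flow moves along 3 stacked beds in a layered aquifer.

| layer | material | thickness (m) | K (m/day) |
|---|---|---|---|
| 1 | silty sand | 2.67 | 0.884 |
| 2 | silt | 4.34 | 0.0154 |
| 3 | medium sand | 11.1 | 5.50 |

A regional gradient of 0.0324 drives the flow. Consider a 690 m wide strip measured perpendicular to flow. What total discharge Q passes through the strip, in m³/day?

1420

Flow is parallel to layering, so each bed carries its own Darcy discharge and the transmissivities add.
Σ(K_i·b_i) = 0.884×2.67 + 0.0154×4.34 + 5.50×11.1 = 63.48 m²/day.
Hydraulic gradient i = 0.0324.
Q = Σ(K_i·b_i) · W · i = 63.48 × 690 × 0.03240 = 1419 m³/day.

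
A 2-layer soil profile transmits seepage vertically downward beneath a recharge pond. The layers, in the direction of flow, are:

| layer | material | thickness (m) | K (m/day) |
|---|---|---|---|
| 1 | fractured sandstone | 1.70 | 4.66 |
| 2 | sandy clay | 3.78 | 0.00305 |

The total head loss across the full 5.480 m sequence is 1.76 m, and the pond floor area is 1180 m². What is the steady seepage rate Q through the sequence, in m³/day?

Flow is perpendicular to layering, so the layers act in series and the equivalent K is the thickness-weighted harmonic mean.
Total thickness L = 1.70 + 3.78 = 5.480 m.
Σ(b_i/K_i) = 1.70/4.66 + 3.78/0.00305 = 1240 d.
K_eq = L / Σ(b_i/K_i) = 5.480 / 1240 = 0.004420 m/day.
Q = K_eq · A · (Δh/L) = 0.004420 × 1180 × (1.76/5.480) = 1.675 m³/day.

1.68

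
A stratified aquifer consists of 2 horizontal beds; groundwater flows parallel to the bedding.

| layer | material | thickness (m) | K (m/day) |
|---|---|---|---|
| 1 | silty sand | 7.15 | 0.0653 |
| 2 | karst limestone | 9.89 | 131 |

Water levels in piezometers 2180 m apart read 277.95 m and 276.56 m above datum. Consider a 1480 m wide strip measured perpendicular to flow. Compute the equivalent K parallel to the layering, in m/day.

76.1

Flow is parallel to layering, so each bed carries its own Darcy discharge and the transmissivities add.
Σ(K_i·b_i) = 0.0653×7.15 + 131×9.89 = 1296 m²/day.
Total thickness b = 17.04 m, so K_eq = Σ(K_i·b_i)/b = 76.06 m/day.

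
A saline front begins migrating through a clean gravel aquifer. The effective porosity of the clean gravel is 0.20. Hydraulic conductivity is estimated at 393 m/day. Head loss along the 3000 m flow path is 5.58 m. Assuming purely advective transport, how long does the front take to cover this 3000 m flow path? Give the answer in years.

2.25

Hydraulic gradient i = Δh / L = 5.58 / 3000 = 0.001860.
Darcy flux q = K · i = 393.0 × 0.001860 = 0.7310 m/day.
Seepage velocity v = q / n_e = 0.7310 / 0.20 = 3.655 m/day.
Travel time t = L / v = 3000 / 3.655 = 820.8 days = 2.247 years.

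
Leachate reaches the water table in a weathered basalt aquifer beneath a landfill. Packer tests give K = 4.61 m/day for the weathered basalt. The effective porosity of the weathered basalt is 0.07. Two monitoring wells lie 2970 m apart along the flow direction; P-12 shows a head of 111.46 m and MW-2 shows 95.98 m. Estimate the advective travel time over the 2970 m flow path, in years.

Hydraulic gradient i = (111.46 − 95.98) / 2970 = 15.48 / 2970 = 0.005212.
Darcy flux q = K · i = 4.610 × 0.005212 = 0.02403 m/day.
Seepage velocity v = q / n_e = 0.02403 / 0.07 = 0.3433 m/day.
Travel time t = L / v = 2970 / 0.3433 = 8652 days = 23.69 years.

23.7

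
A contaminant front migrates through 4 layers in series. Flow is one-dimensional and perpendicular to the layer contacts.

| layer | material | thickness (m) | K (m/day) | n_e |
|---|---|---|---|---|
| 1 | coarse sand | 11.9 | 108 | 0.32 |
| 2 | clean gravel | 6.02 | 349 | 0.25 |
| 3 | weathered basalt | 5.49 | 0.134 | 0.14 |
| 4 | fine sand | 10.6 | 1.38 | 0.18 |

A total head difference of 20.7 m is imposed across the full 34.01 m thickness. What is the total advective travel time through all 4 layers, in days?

With flow normal to the layers, continuity requires the same specific discharge q through every layer.
Σ(b_i/K_i) = 11.9/108 + 6.02/349 + 5.49/0.134 + 10.6/1.38 = 48.78 d.
q = Δh / Σ(b_i/K_i) = 20.7 / 48.78 = 0.4244 m/day.
In each layer the seepage velocity is v_i = q/n_i, so the layer transit time is t_i = b_i·n_i / q:
  layer 1 (coarse sand): t_1 = 11.9 × 0.32 / 0.4244 = 8.973 d
  layer 2 (clean gravel): t_2 = 6.02 × 0.25 / 0.4244 = 3.546 d
  layer 3 (weathered basalt): t_3 = 5.49 × 0.14 / 0.4244 = 1.811 d
  layer 4 (fine sand): t_4 = 10.6 × 0.18 / 0.4244 = 4.496 d
Total t = Σ t_i = 18.83 days.

18.8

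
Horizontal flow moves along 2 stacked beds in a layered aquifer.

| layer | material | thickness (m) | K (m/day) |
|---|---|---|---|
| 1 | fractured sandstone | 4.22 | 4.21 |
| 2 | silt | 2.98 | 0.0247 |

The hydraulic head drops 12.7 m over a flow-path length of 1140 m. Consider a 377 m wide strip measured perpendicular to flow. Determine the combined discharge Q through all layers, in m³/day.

Flow is parallel to layering, so each bed carries its own Darcy discharge and the transmissivities add.
Σ(K_i·b_i) = 4.21×4.22 + 0.0247×2.98 = 17.84 m²/day.
Hydraulic gradient i = Δh / L = 12.7 / 1140 = 0.01114.
Q = Σ(K_i·b_i) · W · i = 17.84 × 377 × 0.01114 = 74.93 m³/day.

74.9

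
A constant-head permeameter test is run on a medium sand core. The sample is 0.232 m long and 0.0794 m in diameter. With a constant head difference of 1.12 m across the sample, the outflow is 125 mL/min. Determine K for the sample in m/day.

7.53

Cross-sectional area A = π·(d/2)² = π × (0.0794/2)² = 0.004951 m².
Convert discharge: 125 mL/min = 2.083e-06 m³/s.
Darcy's law rearranged: K = Q·L / (A·Δh) = 2.083e-06 × 0.232 / (0.004951 × 1.12) = 8.716e-05 m/s = 7.530 m/day.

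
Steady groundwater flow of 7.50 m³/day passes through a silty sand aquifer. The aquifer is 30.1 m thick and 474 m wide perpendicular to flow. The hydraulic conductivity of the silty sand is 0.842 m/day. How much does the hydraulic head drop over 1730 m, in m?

1.08

Cross-sectional area A = 474 × 30.1 = 14267 m².
From Q = K·A·i, i = Q / (K·A) = 7.50 / (0.8420 × 14267) = 0.0006243.
Head loss Δh = i · L = 0.0006243 × 1730 = 1.080 m.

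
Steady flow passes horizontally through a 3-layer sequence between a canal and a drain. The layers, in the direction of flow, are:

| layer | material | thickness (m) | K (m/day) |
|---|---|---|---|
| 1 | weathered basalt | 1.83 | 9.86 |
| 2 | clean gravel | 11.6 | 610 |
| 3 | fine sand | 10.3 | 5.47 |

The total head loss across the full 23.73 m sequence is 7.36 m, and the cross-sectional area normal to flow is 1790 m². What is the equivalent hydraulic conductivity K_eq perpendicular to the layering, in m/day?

Flow is perpendicular to layering, so the layers act in series and the equivalent K is the thickness-weighted harmonic mean.
Total thickness L = 1.83 + 11.6 + 10.3 = 23.73 m.
Σ(b_i/K_i) = 1.83/9.86 + 11.6/610 + 10.3/5.47 = 2.088 d.
K_eq = L / Σ(b_i/K_i) = 23.73 / 2.088 = 11.37 m/day.

11.4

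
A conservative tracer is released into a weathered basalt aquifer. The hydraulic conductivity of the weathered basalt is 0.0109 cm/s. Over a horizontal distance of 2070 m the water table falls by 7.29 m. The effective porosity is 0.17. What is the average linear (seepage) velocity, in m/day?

0.195

Convert K: 0.0109 cm/s × 864 = 9.418 m/day.
Hydraulic gradient i = Δh / L = 7.29 / 2070 = 0.003522.
Darcy flux q = K · i = 9.418 × 0.003522 = 0.03317 m/day.
Seepage velocity v = q / n_e = 0.03317 / 0.17 = 0.1951 m/day.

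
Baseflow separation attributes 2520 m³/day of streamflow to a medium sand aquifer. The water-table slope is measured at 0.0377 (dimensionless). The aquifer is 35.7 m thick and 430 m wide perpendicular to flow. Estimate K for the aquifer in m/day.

4.35

Cross-sectional area A = 430 × 35.7 = 15351 m².
Hydraulic gradient i = 0.0377.
From Q = K·A·i, K = Q / (A·i) = 2520 / (15351 × 0.03770) = 4.354 m/day.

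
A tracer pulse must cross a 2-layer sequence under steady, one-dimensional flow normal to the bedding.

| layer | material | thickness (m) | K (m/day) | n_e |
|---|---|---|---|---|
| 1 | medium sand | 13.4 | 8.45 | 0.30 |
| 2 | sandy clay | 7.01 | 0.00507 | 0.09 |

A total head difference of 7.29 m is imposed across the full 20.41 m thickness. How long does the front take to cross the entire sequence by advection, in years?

With flow normal to the layers, continuity requires the same specific discharge q through every layer.
Σ(b_i/K_i) = 13.4/8.45 + 7.01/0.00507 = 1384 d.
q = Δh / Σ(b_i/K_i) = 7.29 / 1384 = 0.005266 m/day.
In each layer the seepage velocity is v_i = q/n_i, so the layer transit time is t_i = b_i·n_i / q:
  layer 1 (medium sand): t_1 = 13.4 × 0.30 / 0.005266 = 763.3 d
  layer 2 (sandy clay): t_2 = 7.01 × 0.09 / 0.005266 = 119.8 d
Total t = Σ t_i = 883.1 days = 2.418 years.

2.42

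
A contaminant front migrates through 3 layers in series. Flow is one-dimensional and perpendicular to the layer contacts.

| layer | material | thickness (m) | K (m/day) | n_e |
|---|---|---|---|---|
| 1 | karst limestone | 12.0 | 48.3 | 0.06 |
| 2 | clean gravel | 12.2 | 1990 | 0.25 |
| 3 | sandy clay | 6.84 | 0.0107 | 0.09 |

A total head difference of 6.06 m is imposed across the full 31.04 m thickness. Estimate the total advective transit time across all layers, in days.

With flow normal to the layers, continuity requires the same specific discharge q through every layer.
Σ(b_i/K_i) = 12.0/48.3 + 12.2/1990 + 6.84/0.0107 = 639.5 d.
q = Δh / Σ(b_i/K_i) = 6.06 / 639.5 = 0.009476 m/day.
In each layer the seepage velocity is v_i = q/n_i, so the layer transit time is t_i = b_i·n_i / q:
  layer 1 (karst limestone): t_1 = 12.0 × 0.06 / 0.009476 = 75.98 d
  layer 2 (clean gravel): t_2 = 12.2 × 0.25 / 0.009476 = 321.9 d
  layer 3 (sandy clay): t_3 = 6.84 × 0.09 / 0.009476 = 64.96 d
Total t = Σ t_i = 462.8 days.

463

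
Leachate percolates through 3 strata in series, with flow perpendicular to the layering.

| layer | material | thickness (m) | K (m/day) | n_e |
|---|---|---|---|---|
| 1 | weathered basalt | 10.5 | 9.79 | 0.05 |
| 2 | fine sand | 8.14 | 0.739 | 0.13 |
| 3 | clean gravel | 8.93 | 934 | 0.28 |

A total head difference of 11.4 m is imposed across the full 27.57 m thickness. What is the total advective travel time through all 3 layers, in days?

With flow normal to the layers, continuity requires the same specific discharge q through every layer.
Σ(b_i/K_i) = 10.5/9.79 + 8.14/0.739 + 8.93/934 = 12.10 d.
q = Δh / Σ(b_i/K_i) = 11.4 / 12.10 = 0.9424 m/day.
In each layer the seepage velocity is v_i = q/n_i, so the layer transit time is t_i = b_i·n_i / q:
  layer 1 (weathered basalt): t_1 = 10.5 × 0.05 / 0.9424 = 0.5571 d
  layer 2 (fine sand): t_2 = 8.14 × 0.13 / 0.9424 = 1.123 d
  layer 3 (clean gravel): t_3 = 8.93 × 0.28 / 0.9424 = 2.653 d
Total t = Σ t_i = 4.333 days.

4.33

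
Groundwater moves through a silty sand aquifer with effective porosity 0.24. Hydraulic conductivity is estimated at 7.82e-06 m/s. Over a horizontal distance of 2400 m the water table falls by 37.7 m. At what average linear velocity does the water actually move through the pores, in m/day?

0.0442

Convert K: 7.82e-06 m/s × 86400 = 0.6756 m/day.
Hydraulic gradient i = Δh / L = 37.7 / 2400 = 0.01571.
Darcy flux q = K · i = 0.6756 × 0.01571 = 0.01061 m/day.
Seepage velocity v = q / n_e = 0.01061 / 0.24 = 0.04422 m/day.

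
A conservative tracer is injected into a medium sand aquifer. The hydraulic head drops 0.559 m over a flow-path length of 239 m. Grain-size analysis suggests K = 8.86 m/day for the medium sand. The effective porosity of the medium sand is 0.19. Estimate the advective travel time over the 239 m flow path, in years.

Hydraulic gradient i = Δh / L = 0.559 / 239 = 0.002339.
Darcy flux q = K · i = 8.860 × 0.002339 = 0.02072 m/day.
Seepage velocity v = q / n_e = 0.02072 / 0.19 = 0.1091 m/day.
Travel time t = L / v = 239 / 0.1091 = 2191 days = 5.999 years.

6.00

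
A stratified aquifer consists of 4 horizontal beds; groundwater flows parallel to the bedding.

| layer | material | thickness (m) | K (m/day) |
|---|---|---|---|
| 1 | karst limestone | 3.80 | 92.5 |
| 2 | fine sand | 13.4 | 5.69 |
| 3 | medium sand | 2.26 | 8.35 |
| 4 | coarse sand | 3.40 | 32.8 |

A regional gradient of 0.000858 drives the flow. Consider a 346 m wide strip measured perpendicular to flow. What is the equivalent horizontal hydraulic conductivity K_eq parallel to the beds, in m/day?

24.4

Flow is parallel to layering, so each bed carries its own Darcy discharge and the transmissivities add.
Σ(K_i·b_i) = 92.5×3.80 + 5.69×13.4 + 8.35×2.26 + 32.8×3.40 = 558.1 m²/day.
Total thickness b = 22.86 m, so K_eq = Σ(K_i·b_i)/b = 24.42 m/day.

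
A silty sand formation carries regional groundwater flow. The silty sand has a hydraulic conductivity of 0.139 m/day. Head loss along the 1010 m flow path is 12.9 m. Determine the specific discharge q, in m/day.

0.00178

Hydraulic gradient i = Δh / L = 12.9 / 1010 = 0.01277.
Specific discharge q = K · i = 0.1390 × 0.01277 = 0.001775 m/day.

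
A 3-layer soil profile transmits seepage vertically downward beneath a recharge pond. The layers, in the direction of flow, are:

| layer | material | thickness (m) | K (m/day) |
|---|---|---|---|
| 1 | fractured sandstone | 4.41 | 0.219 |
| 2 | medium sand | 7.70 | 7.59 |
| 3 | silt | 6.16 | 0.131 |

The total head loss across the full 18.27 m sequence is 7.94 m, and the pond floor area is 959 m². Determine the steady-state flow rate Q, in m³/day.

112

Flow is perpendicular to layering, so the layers act in series and the equivalent K is the thickness-weighted harmonic mean.
Total thickness L = 4.41 + 7.70 + 6.16 = 18.27 m.
Σ(b_i/K_i) = 4.41/0.219 + 7.70/7.59 + 6.16/0.131 = 68.17 d.
K_eq = L / Σ(b_i/K_i) = 18.27 / 68.17 = 0.2680 m/day.
Q = K_eq · A · (Δh/L) = 0.2680 × 959 × (7.94/18.27) = 111.7 m³/day.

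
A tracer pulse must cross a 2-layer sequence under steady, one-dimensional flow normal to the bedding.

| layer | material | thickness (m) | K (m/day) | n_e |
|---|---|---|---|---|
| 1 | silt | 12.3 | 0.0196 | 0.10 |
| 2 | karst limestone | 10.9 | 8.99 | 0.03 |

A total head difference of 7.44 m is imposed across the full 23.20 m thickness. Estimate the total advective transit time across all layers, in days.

132

With flow normal to the layers, continuity requires the same specific discharge q through every layer.
Σ(b_i/K_i) = 12.3/0.0196 + 10.9/8.99 = 628.8 d.
q = Δh / Σ(b_i/K_i) = 7.44 / 628.8 = 0.01183 m/day.
In each layer the seepage velocity is v_i = q/n_i, so the layer transit time is t_i = b_i·n_i / q:
  layer 1 (silt): t_1 = 12.3 × 0.10 / 0.01183 = 103.9 d
  layer 2 (karst limestone): t_2 = 10.9 × 0.03 / 0.01183 = 27.64 d
Total t = Σ t_i = 131.6 days.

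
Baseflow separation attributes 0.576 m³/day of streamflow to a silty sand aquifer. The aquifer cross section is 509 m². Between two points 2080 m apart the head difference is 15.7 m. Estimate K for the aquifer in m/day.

Hydraulic gradient i = Δh / L = 15.7 / 2080 = 0.007548.
From Q = K·A·i, K = Q / (A·i) = 0.576 / (509.0 × 0.007548) = 0.1499 m/day.

0.150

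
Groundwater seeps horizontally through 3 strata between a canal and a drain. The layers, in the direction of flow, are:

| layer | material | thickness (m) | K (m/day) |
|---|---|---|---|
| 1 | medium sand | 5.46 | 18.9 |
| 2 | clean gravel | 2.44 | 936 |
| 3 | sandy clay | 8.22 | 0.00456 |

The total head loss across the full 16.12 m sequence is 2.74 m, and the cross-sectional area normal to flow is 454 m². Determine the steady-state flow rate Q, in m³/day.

Flow is perpendicular to layering, so the layers act in series and the equivalent K is the thickness-weighted harmonic mean.
Total thickness L = 5.46 + 2.44 + 8.22 = 16.12 m.
Σ(b_i/K_i) = 5.46/18.9 + 2.44/936 + 8.22/0.00456 = 1803 d.
K_eq = L / Σ(b_i/K_i) = 16.12 / 1803 = 0.008941 m/day.
Q = K_eq · A · (Δh/L) = 0.008941 × 454 × (2.74/16.12) = 0.6900 m³/day.

0.690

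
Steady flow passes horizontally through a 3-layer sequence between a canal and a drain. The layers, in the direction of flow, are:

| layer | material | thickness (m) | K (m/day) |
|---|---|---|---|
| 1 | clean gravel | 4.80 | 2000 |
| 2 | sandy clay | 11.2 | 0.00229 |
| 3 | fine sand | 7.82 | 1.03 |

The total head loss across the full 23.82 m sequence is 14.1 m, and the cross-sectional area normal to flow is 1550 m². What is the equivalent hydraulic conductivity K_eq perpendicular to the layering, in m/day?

Flow is perpendicular to layering, so the layers act in series and the equivalent K is the thickness-weighted harmonic mean.
Total thickness L = 4.80 + 11.2 + 7.82 = 23.82 m.
Σ(b_i/K_i) = 4.80/2000 + 11.2/0.00229 + 7.82/1.03 = 4898 d.
K_eq = L / Σ(b_i/K_i) = 23.82 / 4898 = 0.004863 m/day.

0.00486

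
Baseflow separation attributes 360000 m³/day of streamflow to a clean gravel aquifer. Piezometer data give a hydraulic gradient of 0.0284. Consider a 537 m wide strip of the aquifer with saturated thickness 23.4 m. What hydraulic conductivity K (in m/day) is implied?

Cross-sectional area A = 537 × 23.4 = 12566 m².
Hydraulic gradient i = 0.0284.
From Q = K·A·i, K = Q / (A·i) = 360000 / (12566 × 0.02840) = 1009 m/day.

1010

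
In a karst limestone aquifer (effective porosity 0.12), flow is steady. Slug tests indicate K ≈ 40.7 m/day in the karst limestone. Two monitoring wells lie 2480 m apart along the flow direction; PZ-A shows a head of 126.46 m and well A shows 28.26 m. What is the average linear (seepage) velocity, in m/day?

Hydraulic gradient i = (126.46 − 28.26) / 2480 = 98.2 / 2480 = 0.03960.
Darcy flux q = K · i = 40.70 × 0.03960 = 1.612 m/day.
Seepage velocity v = q / n_e = 1.612 / 0.12 = 13.43 m/day.

13.4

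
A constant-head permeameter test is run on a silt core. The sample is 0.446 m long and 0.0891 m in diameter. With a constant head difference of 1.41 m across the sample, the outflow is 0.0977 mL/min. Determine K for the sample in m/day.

0.00714

Cross-sectional area A = π·(d/2)² = π × (0.0891/2)² = 0.006235 m².
Convert discharge: 0.0977 mL/min = 1.628e-09 m³/s.
Darcy's law rearranged: K = Q·L / (A·Δh) = 1.628e-09 × 0.446 / (0.006235 × 1.41) = 8.261e-08 m/s = 0.007137 m/day.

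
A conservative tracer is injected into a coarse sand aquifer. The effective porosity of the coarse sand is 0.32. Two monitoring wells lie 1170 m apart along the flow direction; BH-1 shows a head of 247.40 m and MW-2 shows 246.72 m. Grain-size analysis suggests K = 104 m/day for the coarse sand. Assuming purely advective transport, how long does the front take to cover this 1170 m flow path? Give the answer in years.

17.0

Hydraulic gradient i = (247.40 − 246.72) / 1170 = 0.68 / 1170 = 0.0005812.
Darcy flux q = K · i = 104.0 × 0.0005812 = 0.06044 m/day.
Seepage velocity v = q / n_e = 0.06044 / 0.32 = 0.1889 m/day.
Travel time t = L / v = 1170 / 0.1889 = 6194 days = 16.96 years.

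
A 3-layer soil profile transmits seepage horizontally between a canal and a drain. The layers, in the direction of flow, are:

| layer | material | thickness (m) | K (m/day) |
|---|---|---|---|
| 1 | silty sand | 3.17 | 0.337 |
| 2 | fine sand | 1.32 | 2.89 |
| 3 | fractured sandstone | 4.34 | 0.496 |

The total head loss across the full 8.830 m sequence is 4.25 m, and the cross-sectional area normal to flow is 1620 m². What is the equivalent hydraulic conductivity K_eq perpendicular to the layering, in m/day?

Flow is perpendicular to layering, so the layers act in series and the equivalent K is the thickness-weighted harmonic mean.
Total thickness L = 3.17 + 1.32 + 4.34 = 8.830 m.
Σ(b_i/K_i) = 3.17/0.337 + 1.32/2.89 + 4.34/0.496 = 18.61 d.
K_eq = L / Σ(b_i/K_i) = 8.830 / 18.61 = 0.4744 m/day.

0.474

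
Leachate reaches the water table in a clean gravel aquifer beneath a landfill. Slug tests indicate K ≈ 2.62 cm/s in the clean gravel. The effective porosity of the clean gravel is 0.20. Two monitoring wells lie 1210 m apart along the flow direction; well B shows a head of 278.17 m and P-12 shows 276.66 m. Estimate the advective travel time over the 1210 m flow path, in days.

Convert K: 2.62 cm/s × 864 = 2264 m/day.
Hydraulic gradient i = (278.17 − 276.66) / 1210 = 1.51 / 1210 = 0.001248.
Darcy flux q = K · i = 2264 × 0.001248 = 2.825 m/day.
Seepage velocity v = q / n_e = 2.825 / 0.20 = 14.12 m/day.
Travel time t = L / v = 1210 / 14.12 = 85.67 days.

85.7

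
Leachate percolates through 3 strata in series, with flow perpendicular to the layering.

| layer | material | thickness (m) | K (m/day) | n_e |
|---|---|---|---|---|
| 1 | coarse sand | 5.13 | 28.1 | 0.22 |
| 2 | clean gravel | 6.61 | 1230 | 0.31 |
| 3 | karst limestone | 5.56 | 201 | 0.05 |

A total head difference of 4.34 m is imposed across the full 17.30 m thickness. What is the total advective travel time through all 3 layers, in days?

With flow normal to the layers, continuity requires the same specific discharge q through every layer.
Σ(b_i/K_i) = 5.13/28.1 + 6.61/1230 + 5.56/201 = 0.2156 d.
q = Δh / Σ(b_i/K_i) = 4.34 / 0.2156 = 20.13 m/day.
In each layer the seepage velocity is v_i = q/n_i, so the layer transit time is t_i = b_i·n_i / q:
  layer 1 (coarse sand): t_1 = 5.13 × 0.22 / 20.13 = 0.05607 d
  layer 2 (clean gravel): t_2 = 6.61 × 0.31 / 20.13 = 0.1018 d
  layer 3 (karst limestone): t_3 = 5.56 × 0.05 / 20.13 = 0.01381 d
Total t = Σ t_i = 0.1717 days.

0.172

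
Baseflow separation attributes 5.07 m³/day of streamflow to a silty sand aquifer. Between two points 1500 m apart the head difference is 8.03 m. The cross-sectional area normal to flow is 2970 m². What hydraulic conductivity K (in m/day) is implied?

0.319

Hydraulic gradient i = Δh / L = 8.03 / 1500 = 0.005353.
From Q = K·A·i, K = Q / (A·i) = 5.07 / (2970 × 0.005353) = 0.3189 m/day.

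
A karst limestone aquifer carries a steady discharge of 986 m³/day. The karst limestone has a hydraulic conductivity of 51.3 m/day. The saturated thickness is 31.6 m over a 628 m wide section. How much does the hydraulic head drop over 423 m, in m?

0.410

Cross-sectional area A = 628 × 31.6 = 19845 m².
From Q = K·A·i, i = Q / (K·A) = 986 / (51.30 × 19845) = 0.0009685.
Head loss Δh = i · L = 0.0009685 × 423 = 0.4097 m.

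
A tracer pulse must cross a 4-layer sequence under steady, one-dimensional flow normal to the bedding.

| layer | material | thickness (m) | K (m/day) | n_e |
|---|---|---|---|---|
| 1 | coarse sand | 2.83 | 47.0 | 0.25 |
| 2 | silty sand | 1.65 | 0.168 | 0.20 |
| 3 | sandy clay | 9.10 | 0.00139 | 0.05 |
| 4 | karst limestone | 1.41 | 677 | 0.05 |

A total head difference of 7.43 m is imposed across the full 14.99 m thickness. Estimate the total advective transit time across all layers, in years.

3.78

With flow normal to the layers, continuity requires the same specific discharge q through every layer.
Σ(b_i/K_i) = 2.83/47.0 + 1.65/0.168 + 9.10/0.00139 + 1.41/677 = 6557 d.
q = Δh / Σ(b_i/K_i) = 7.43 / 6557 = 0.001133 m/day.
In each layer the seepage velocity is v_i = q/n_i, so the layer transit time is t_i = b_i·n_i / q:
  layer 1 (coarse sand): t_1 = 2.83 × 0.25 / 0.001133 = 624.3 d
  layer 2 (silty sand): t_2 = 1.65 × 0.20 / 0.001133 = 291.2 d
  layer 3 (sandy clay): t_3 = 9.10 × 0.05 / 0.001133 = 401.5 d
  layer 4 (karst limestone): t_4 = 1.41 × 0.05 / 0.001133 = 62.21 d
Total t = Σ t_i = 1379 days = 3.776 years.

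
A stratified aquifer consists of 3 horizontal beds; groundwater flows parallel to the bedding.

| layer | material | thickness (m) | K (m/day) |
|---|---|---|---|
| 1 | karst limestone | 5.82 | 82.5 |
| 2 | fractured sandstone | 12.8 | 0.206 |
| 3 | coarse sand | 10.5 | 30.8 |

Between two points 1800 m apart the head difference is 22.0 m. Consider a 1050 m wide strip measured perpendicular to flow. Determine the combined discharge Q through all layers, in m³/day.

Flow is parallel to layering, so each bed carries its own Darcy discharge and the transmissivities add.
Σ(K_i·b_i) = 82.5×5.82 + 0.206×12.8 + 30.8×10.5 = 806.2 m²/day.
Hydraulic gradient i = Δh / L = 22.0 / 1800 = 0.01222.
Q = Σ(K_i·b_i) · W · i = 806.2 × 1050 × 0.01222 = 10346 m³/day.

10300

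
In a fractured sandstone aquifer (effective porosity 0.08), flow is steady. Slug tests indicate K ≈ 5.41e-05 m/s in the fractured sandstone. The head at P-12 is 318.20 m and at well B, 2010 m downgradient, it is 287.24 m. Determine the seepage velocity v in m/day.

Convert K: 5.41e-05 m/s × 86400 = 4.674 m/day.
Hydraulic gradient i = (318.20 − 287.24) / 2010 = 30.96 / 2010 = 0.01540.
Darcy flux q = K · i = 4.674 × 0.01540 = 0.07200 m/day.
Seepage velocity v = q / n_e = 0.07200 / 0.08 = 0.9000 m/day.

0.900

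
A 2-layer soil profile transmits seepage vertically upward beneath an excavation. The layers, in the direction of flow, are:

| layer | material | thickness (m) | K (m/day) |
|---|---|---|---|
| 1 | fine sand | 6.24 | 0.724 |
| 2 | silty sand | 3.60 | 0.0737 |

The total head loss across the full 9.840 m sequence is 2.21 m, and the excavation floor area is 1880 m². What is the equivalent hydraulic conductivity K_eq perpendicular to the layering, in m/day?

0.171

Flow is perpendicular to layering, so the layers act in series and the equivalent K is the thickness-weighted harmonic mean.
Total thickness L = 6.24 + 3.60 = 9.840 m.
Σ(b_i/K_i) = 6.24/0.724 + 3.60/0.0737 = 57.47 d.
K_eq = L / Σ(b_i/K_i) = 9.840 / 57.47 = 0.1712 m/day.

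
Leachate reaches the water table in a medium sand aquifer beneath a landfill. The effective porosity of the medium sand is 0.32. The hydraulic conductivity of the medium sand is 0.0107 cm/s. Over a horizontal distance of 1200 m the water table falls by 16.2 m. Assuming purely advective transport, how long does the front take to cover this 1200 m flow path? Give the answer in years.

8.42

Convert K: 0.0107 cm/s × 864 = 9.245 m/day.
Hydraulic gradient i = Δh / L = 16.2 / 1200 = 0.01350.
Darcy flux q = K · i = 9.245 × 0.01350 = 0.1248 m/day.
Seepage velocity v = q / n_e = 0.1248 / 0.32 = 0.3900 m/day.
Travel time t = L / v = 1200 / 0.3900 = 3077 days = 8.424 years.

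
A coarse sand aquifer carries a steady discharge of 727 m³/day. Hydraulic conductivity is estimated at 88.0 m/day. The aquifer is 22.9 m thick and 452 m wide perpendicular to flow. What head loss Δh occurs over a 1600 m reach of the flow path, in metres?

Cross-sectional area A = 452 × 22.9 = 10351 m².
From Q = K·A·i, i = Q / (K·A) = 727 / (88.00 × 10351) = 0.0007981.
Head loss Δh = i · L = 0.0007981 × 1600 = 1.277 m.

1.28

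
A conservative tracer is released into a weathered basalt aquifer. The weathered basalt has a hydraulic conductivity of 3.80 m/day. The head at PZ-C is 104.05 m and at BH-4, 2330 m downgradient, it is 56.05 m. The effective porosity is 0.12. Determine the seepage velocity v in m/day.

Hydraulic gradient i = (104.05 − 56.05) / 2330 = 48 / 2330 = 0.02060.
Darcy flux q = K · i = 3.800 × 0.02060 = 0.07828 m/day.
Seepage velocity v = q / n_e = 0.07828 / 0.12 = 0.6524 m/day.

0.652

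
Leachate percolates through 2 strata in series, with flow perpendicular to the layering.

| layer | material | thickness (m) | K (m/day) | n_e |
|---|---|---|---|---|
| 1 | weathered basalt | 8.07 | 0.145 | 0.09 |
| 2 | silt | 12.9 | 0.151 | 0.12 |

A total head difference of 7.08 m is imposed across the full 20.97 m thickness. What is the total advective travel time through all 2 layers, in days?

45.3

With flow normal to the layers, continuity requires the same specific discharge q through every layer.
Σ(b_i/K_i) = 8.07/0.145 + 12.9/0.151 = 141.1 d.
q = Δh / Σ(b_i/K_i) = 7.08 / 141.1 = 0.05018 m/day.
In each layer the seepage velocity is v_i = q/n_i, so the layer transit time is t_i = b_i·n_i / q:
  layer 1 (weathered basalt): t_1 = 8.07 × 0.09 / 0.05018 = 14.47 d
  layer 2 (silt): t_2 = 12.9 × 0.12 / 0.05018 = 30.85 d
Total t = Σ t_i = 45.32 days.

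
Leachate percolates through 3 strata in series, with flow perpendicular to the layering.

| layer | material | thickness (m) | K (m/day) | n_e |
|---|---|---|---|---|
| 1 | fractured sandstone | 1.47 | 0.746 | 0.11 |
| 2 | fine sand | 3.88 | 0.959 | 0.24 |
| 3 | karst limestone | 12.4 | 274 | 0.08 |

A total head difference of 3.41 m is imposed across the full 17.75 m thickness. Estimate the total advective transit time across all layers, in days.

3.71

With flow normal to the layers, continuity requires the same specific discharge q through every layer.
Σ(b_i/K_i) = 1.47/0.746 + 3.88/0.959 + 12.4/274 = 6.062 d.
q = Δh / Σ(b_i/K_i) = 3.41 / 6.062 = 0.5626 m/day.
In each layer the seepage velocity is v_i = q/n_i, so the layer transit time is t_i = b_i·n_i / q:
  layer 1 (fractured sandstone): t_1 = 1.47 × 0.11 / 0.5626 = 0.2874 d
  layer 2 (fine sand): t_2 = 3.88 × 0.24 / 0.5626 = 1.655 d
  layer 3 (karst limestone): t_3 = 12.4 × 0.08 / 0.5626 = 1.763 d
Total t = Σ t_i = 3.706 days.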